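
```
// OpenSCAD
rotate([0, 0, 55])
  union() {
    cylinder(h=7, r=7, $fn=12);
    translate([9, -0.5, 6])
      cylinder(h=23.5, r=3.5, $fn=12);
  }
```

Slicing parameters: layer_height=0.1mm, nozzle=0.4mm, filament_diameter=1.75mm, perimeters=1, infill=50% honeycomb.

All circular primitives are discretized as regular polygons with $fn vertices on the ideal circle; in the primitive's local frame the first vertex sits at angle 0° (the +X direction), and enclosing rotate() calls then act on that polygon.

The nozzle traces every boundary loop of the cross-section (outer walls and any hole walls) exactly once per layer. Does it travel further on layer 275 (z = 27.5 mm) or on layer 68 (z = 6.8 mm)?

Layer 275 (z = 27.5): the cylinder is absent (z outside [0, 7]); the cylinder at (9, -0.5): section is a regular 12-gon, circumradius r=3.5 (perimeter = 2·12·3.500·sin(180°/12) = 21.74 mm); Merging all regions: only the r=3.5 cylinder at (9, -0.5) is present, so the union is just that shape — boundary = 21.74 mm; (whole slice rotated 55° about Z — lengths, areas and connectivity unchanged). So its perimeter = 21.74 mm. Layer 68 (z = 6.8): the r=7 cylinder contributes a regular 12-gon of circumradius 7 (perimeter = 2·12·7.000·sin(180°/12) = 43.48 mm); the r=3.5 cylinder at (9, -0.5) contributes a regular 12-gon of circumradius 3.5 (perimeter = 2·12·3.500·sin(180°/12) = 21.74 mm); Taking the union: the regions partially overlap (shared area 3.81 mm²), so the edge portions inside another operand are dropped and the merged outline is re-measured after clipping — boundary = 55.80 mm; (whole slice rotated 55° about Z — lengths, areas and connectivity unchanged). So its perimeter = 55.80 mm. Layer 68 is larger (55.80 vs 21.74 mm).

layer 68 (z = 6.8 mm)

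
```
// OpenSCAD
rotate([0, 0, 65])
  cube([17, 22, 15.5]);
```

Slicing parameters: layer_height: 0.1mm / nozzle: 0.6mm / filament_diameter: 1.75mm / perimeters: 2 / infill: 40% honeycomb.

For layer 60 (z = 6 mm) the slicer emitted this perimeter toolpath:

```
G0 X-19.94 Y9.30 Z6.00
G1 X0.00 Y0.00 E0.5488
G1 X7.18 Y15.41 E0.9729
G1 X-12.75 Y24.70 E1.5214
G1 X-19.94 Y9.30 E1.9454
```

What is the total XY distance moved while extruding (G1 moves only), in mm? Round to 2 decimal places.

77.99 mm

Sum the Euclidean lengths of each G1 segment: total = 77.99 mm.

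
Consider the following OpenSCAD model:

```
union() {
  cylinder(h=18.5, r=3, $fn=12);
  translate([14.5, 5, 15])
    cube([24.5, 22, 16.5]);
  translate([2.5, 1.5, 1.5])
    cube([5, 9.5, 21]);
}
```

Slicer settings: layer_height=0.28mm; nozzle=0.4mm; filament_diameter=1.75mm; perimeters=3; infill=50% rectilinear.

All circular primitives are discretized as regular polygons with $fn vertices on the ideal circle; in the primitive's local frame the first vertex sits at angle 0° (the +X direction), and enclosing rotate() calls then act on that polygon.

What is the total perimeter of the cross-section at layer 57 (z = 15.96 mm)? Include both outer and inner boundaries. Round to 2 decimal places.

At z = 15.96 mm: the r=3 cylinder contributes a regular 12-gon of circumradius 3 (perimeter = 2·12·3.000·sin(180°/12) = 18.63 mm); the cube at (14.5, 5) is present — its section is the full 24.5×22 rectangle (perimeter 93.00 mm); the cube at (2.5, 1.5) is present — its section is the full 5×9.5 rectangle (perimeter 29.00 mm); Merging all regions: the regions partially overlap (shared area 0.00 mm²), so the edge portions inside another operand are dropped and the merged outline is re-measured after clipping — boundary = 140.30 mm. Overall, the cross-section has 2 separate islands. Total boundary length (outer) = 140.30 mm.

140.30 mm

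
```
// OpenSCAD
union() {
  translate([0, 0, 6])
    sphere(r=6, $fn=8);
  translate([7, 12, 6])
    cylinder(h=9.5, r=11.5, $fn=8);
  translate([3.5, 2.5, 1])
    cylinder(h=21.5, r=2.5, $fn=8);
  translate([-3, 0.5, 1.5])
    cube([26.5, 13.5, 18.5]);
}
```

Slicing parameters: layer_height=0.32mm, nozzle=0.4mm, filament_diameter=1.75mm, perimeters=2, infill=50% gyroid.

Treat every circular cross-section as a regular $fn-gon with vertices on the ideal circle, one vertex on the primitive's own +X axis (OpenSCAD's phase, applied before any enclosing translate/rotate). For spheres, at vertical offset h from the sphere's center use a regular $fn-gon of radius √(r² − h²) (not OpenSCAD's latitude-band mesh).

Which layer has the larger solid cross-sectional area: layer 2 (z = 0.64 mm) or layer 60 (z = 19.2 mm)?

Layer 2 (z = 0.64): the r=6 sphere slices to a regular 8-gon of circumradius 2.696 (√(r²−h²) with h=5.36 from center) (area = (8/2)·2.696²·sin(360°/8) = 20.56 mm²); the cylinder at (7, 12) is not intersected at this z (z outside [6, 15.5]); the cylinder at (3.5, 2.5) is absent (z outside [1, 22.5]); the cube at (-3, 0.5) is not intersected at this z (z outside [1.5, 20]); Merging all regions: only the r=6 sphere is present, so the union is just that shape — area = 20.56 mm². So its area = 20.56 mm². Layer 60 (z = 19.2): the sphere is absent (|z−center|=13.200 > r=6); the cylinder at (7, 12) is not intersected at this z (z outside [6, 15.5]); the r=2.5 cylinder at (3.5, 2.5) gives a regular 8-gon of circumradius 2.5 (constant along its height) (area = (8/2)·2.500²·sin(360°/8) = 17.68 mm²); the cube at (-3, 0.5) (footprint 26.5×13.5) is included at this height (area 357.75 mm²); Taking the union: the regions partially overlap — summed areas 375.43 mm² minus the doubly-counted overlap 17.07 mm² gives 358.35 mm² — area = 358.35 mm². So its area = 358.35 mm². Layer 60 is larger (358.35 vs 20.56 mm²).

layer 60 (z = 19.2 mm)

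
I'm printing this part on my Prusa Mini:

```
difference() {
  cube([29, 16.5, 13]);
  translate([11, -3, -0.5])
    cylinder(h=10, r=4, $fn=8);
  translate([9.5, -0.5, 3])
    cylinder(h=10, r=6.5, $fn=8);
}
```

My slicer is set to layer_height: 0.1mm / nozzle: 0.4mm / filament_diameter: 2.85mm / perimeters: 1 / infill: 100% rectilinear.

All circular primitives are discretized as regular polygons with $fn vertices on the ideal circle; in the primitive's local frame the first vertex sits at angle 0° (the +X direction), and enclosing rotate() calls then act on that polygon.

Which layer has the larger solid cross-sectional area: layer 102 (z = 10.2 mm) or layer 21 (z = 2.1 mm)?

Layer 102 (z = 10.2): the 29×16.5 cube contributes its full rectangle (area 478.50 mm²); the cylinder at (11, -3) does not reach this height (z outside [-0.5, 9.5]); the cylinder at (9.5, -0.5): section is a regular 8-gon, circumradius r=6.5 (area = (8/2)·6.500²·sin(360°/8) = 119.50 mm²); After the difference (first − rest): starting from the 29×16.5 cube (478.50 mm²), the r=6.5 cylinder at (9.5, -0.5) partially overlaps it — only the 53.35 mm² overlap (of its 119.50 mm²) is removed, clipping the outline — area = 425.15 mm². So its area = 425.15 mm². Layer 21 (z = 2.1): the cube is present — its section is the full 29×16.5 rectangle (area 478.50 mm²); the r=4 cylinder at (11, -3) contributes a regular 8-gon of circumradius 4 (area = (8/2)·4.000²·sin(360°/8) = 45.25 mm²); the cylinder at (9.5, -0.5) does not reach this height (z outside [3, 13]); Subtracting the remaining from the first: starting from the 29×16.5 cube (478.50 mm²), the r=4 cylinder at (11, -3) partially overlaps it — only the 2.41 mm² overlap (of its 45.25 mm²) is removed, clipping the outline — area = 476.09 mm². So its area = 476.09 mm². Layer 21 is larger (476.09 vs 425.15 mm²).

layer 21 (z = 2.1 mm)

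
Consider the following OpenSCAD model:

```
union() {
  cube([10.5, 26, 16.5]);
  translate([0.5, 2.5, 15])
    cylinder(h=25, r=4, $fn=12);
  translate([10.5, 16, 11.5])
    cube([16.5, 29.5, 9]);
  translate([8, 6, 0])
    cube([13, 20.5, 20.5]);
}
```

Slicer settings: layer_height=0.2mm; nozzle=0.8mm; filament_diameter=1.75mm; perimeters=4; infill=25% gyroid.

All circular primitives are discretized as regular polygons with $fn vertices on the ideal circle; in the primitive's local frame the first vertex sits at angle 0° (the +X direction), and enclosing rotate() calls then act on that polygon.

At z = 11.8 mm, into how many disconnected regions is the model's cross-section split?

1

At z = 11.8 mm: the 10.5×26 cube contributes its full rectangle; the cylinder at (0.5, 2.5) is not intersected at this z (z outside [15, 40]); the 16.5×29.5 cube at (10.5, 16) contributes its full rectangle; the cube at (8, 6) is present — its section is the full 13×20.5 rectangle; Taking the union: the regions partially overlap (shared area 160.25 mm²), so overlapping operands fuse into one piece — 1 connected region. The result has 1 disconnected region.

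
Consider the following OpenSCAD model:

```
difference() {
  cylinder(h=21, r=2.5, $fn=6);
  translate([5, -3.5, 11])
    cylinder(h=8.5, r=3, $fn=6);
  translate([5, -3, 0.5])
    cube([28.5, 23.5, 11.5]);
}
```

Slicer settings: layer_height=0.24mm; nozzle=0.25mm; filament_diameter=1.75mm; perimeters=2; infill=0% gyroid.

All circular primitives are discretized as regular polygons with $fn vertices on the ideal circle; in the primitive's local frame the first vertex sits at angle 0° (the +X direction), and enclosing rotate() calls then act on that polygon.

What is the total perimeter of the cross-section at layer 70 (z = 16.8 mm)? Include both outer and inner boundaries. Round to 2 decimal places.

At z = 16.8 mm: the r=2.5 cylinder gives a regular 6-gon of circumradius 2.5 (constant along its height) (perimeter = 2·6·2.500·sin(180°/6) = 15.00 mm); the cylinder at (5, -3.5): section is a regular 6-gon, circumradius r=3 (perimeter = 2·6·3.000·sin(180°/6) = 18.00 mm); the cube at (5, -3) does not reach this height (z outside [0.5, 12]); After the difference (first − rest): starting from the r=2.5 cylinder, the r=3 cylinder at (5, -3.5) misses the remaining region (no effect) — boundary = 15.00 mm. Overall, the cross-section is a single solid region. Total boundary length (outer) = 15.00 mm.

15.00 mm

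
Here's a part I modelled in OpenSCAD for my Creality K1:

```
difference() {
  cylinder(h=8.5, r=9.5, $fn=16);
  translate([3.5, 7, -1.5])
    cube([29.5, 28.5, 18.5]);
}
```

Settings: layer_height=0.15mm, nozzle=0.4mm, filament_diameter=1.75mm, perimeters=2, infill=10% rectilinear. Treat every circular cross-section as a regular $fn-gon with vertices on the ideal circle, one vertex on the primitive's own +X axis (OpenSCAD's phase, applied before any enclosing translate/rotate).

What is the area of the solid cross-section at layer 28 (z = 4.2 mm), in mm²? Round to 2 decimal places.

At z = 4.2 mm: the cylinder: section is a regular 16-gon, circumradius r=9.5 (area = (16/2)·9.500²·sin(360°/16) = 276.30 mm²); the cube at (3.5, 7) (footprint 29.5×28.5) is included at this height (area 840.75 mm²); After the difference (first − rest): starting from the r=9.5 cylinder (276.30 mm²), the 29.5×28.5 cube at (3.5, 7) partially overlaps it — only the 2.61 mm² overlap (of its 840.75 mm²) is removed, clipping the outline — area = 273.69 mm². Overall, the cross-section is a single solid region. Net area = 273.69 mm².

273.69 mm²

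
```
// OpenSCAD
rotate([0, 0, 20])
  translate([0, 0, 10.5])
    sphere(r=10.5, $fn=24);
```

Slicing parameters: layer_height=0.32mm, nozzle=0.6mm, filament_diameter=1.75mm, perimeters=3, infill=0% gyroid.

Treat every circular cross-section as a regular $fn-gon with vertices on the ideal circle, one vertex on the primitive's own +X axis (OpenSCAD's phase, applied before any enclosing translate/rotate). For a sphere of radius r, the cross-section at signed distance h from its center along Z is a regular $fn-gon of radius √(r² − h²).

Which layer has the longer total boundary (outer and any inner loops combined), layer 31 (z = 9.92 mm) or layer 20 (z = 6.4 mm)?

layer 31 (z = 9.92 mm)

Layer 31 (z = 9.92): the sphere: section is a regular 24-gon, circumradius = √(r²−h²) = √(10.5²−0.58²) = 10.484 (perimeter = 2·24·10.484·sin(180°/24) = 65.68 mm); (rotated 20° about Z; rotation is an isometry so areas/perimeters/island counts are preserved). So its perimeter = 65.68 mm. Layer 20 (z = 6.4): the r=10.5 sphere contributes a regular 24-gon of circumradius √(10.5²−4.1²) = 9.666 (perimeter = 2·24·9.666·sin(180°/24) = 60.56 mm); (rotated 20° about Z; rotation is an isometry so areas/perimeters/island counts are preserved). So its perimeter = 60.56 mm. Layer 31 is larger (65.68 vs 60.56 mm).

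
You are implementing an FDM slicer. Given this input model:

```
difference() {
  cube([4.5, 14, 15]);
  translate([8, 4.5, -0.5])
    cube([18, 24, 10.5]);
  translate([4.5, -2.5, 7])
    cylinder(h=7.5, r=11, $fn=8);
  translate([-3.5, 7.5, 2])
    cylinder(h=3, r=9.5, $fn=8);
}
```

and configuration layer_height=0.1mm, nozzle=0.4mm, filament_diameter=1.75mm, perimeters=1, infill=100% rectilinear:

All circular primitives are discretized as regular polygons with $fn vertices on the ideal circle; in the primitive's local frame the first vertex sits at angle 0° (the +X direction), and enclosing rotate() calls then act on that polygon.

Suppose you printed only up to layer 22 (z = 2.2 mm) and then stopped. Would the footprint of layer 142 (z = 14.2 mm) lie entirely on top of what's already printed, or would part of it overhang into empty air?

part overhangs

Compare the two slices. At z = 2.2: the cube is present — its section is the full 4.5×14 rectangle (area 63.00 mm²); the 18×24 cube at (8, 4.5) contributes its full rectangle (area 432.00 mm²); the cylinder at (4.5, -2.5) is not intersected at this z (z outside [7, 14.5]); the r=9.5 cylinder at (-3.5, 7.5) contributes a regular 8-gon of circumradius 9.5 (area = (8/2)·9.500²·sin(360°/8) = 255.27 mm²); Taking the first minus the rest: starting from the 4.5×14 cube (63.00 mm²), the 18×24 cube at (8, 4.5) misses the remaining region (no effect); the r=9.5 cylinder at (-3.5, 7.5) partially overlaps it — only the 57.56 mm² overlap (of its 255.27 mm²) is removed, clipping the outline — area = 5.44 mm². At z = 14.2: the 4.5×14 cube contributes its full rectangle (area 63.00 mm²); the cube at (8, 4.5) does not reach this height (z outside [-0.5, 10]); the cylinder at (4.5, -2.5): section is a regular 8-gon, circumradius r=11 (area = (8/2)·11.000²·sin(360°/8) = 342.24 mm²); the cylinder at (-3.5, 7.5) does not reach this height (z outside [2, 5]); After the difference (first − rest): starting from the 4.5×14 cube (63.00 mm²), the r=11 cylinder at (4.5, -2.5) partially overlaps it — only the 34.06 mm² overlap (of its 342.24 mm²) is removed, clipping the outline — area = 28.94 mm². Checking containment: at z = 14.2 the cross-section extends beyond the z = 2.2 cross-section by about 27.23 mm².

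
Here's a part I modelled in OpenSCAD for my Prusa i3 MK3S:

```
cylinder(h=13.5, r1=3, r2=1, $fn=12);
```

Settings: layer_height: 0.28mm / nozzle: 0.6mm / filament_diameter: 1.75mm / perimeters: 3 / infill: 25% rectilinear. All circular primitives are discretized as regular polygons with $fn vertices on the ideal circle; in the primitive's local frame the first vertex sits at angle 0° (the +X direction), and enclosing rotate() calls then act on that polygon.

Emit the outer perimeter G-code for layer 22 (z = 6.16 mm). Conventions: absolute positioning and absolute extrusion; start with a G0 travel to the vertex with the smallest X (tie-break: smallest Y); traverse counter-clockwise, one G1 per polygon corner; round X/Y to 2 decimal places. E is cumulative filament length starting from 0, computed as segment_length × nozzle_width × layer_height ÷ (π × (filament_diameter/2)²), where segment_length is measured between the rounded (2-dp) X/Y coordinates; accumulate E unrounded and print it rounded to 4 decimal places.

At z = 6.16 mm: the cone contributes a regular 12-gon of circumradius 2.087 (interpolated between r1=3 and r2=1 at t=0.456). The outline is a single polygon with 12 vertices. Extrusion per mm of travel: 0.6 × 0.28 / (π × 0.875²) = 0.069846. Accumulating E over each segment gives final E = 0.9060.

G0 X-2.09 Y0.00 Z6.16
G1 X-1.81 Y-1.04 E0.0752
G1 X-1.04 Y-1.81 E0.1513
G1 X0.00 Y-2.09 E0.2265
G1 X1.04 Y-1.81 E0.3017
G1 X1.81 Y-1.04 E0.3778
G1 X2.09 Y0.00 E0.4530
G1 X1.81 Y1.04 E0.5283
G1 X1.04 Y1.81 E0.6043
G1 X0.00 Y2.09 E0.6795
G1 X-1.04 Y1.81 E0.7548
G1 X-1.81 Y1.04 E0.8308
G1 X-2.09 Y0.00 E0.9060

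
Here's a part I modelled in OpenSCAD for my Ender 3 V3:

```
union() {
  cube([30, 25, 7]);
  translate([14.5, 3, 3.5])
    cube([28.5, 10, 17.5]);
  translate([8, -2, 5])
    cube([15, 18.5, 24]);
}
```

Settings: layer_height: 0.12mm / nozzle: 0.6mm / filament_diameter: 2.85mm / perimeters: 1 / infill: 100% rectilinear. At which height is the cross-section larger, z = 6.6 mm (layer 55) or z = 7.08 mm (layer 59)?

layer 55 (z = 6.6 mm)

Layer 55 (z = 6.6): the cube (footprint 30×25) is included at this height (area 750.00 mm²); the 28.5×10 cube at (14.5, 3) contributes its full rectangle (area 285.00 mm²); the 15×18.5 cube at (8, -2) contributes its full rectangle (area 277.50 mm²); Merging all regions: the regions partially overlap — summed areas 1312.50 mm² minus the doubly-counted overlap 402.50 mm² gives 910.00 mm² — area = 910.00 mm². So its area = 910.00 mm². Layer 59 (z = 7.08): the cube does not reach this height (z outside [0, 7]); the cube at (14.5, 3) is present — its section is the full 28.5×10 rectangle (area 285.00 mm²); the cube at (8, -2) is present — its section is the full 15×18.5 rectangle (area 277.50 mm²); Taking the union: the regions partially overlap — summed areas 562.50 mm² minus the doubly-counted overlap 85.00 mm² gives 477.50 mm² — area = 477.50 mm². So its area = 477.50 mm². Layer 55 is larger (910.00 vs 477.50 mm²).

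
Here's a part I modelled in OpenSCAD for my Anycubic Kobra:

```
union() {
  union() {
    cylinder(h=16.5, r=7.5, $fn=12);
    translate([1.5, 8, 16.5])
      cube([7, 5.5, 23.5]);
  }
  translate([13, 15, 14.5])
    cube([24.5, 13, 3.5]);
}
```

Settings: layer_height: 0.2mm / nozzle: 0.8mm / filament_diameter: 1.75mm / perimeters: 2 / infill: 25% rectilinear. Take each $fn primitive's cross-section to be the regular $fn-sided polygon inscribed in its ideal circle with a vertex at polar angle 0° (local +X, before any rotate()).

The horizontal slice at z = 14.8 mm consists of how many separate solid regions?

2

At z = 14.8 mm: the r=7.5 cylinder gives a regular 12-gon of circumradius 7.5 (constant along its height); the cube at (1.5, 8) is not intersected at this z (z outside [16.5, 40]); Combining (union): only the r=7.5 cylinder is present, so the union is just that shape — 1 connected region; the 24.5×13 cube at (13, 15) contributes its full rectangle; Taking the union: the 2 present regions are separate (no shared area or edge), so areas and boundary lengths simply add and each stays a separate island — 2 connected regions. The result has 2 disconnected regions.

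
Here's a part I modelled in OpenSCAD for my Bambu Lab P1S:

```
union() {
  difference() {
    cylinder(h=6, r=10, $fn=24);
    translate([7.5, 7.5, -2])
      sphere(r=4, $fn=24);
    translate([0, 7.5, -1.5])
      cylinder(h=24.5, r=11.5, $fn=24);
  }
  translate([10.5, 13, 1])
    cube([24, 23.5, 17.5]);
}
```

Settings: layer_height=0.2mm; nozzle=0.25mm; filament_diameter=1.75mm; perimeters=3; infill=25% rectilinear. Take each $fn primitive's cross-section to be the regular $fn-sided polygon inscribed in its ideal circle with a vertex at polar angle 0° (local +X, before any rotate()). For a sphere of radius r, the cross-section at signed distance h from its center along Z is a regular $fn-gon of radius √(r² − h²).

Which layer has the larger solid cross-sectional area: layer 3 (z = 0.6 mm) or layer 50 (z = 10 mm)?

layer 50 (z = 10 mm)

Layer 3 (z = 0.6): the cylinder: section is a regular 24-gon, circumradius r=10 (area = (24/2)·10.000²·sin(360°/24) = 310.58 mm²); the sphere at (7.5, 7.5): section is a regular 24-gon, circumradius = √(r²−h²) = √(4²−2.6²) = 3.040 (area = (24/2)·3.040²·sin(360°/24) = 28.70 mm²); the cylinder at (0, 7.5): section is a regular 24-gon, circumradius r=11.5 (area = (24/2)·11.500²·sin(360°/24) = 410.75 mm²); Taking the first minus the rest: starting from the r=10 cylinder (310.58 mm²), the r=4 sphere at (7.5, 7.5) partially overlaps it — only the 9.57 mm² overlap (of its 28.70 mm²) is removed, clipping the outline; the r=11.5 cylinder at (0, 7.5) partially overlaps it — only the 190.74 mm² overlap (of its 410.75 mm²) is removed, clipping the outline — area = 110.28 mm²; the cube at (10.5, 13) is absent (z outside [1, 18.5]); Combining (union): only that combined region is present, so the union is just that shape — area = 110.28 mm². So its area = 110.28 mm². Layer 50 (z = 10): the cylinder is not intersected at this z (z outside [0, 6]); the sphere at (7.5, 7.5) does not reach this height (|z−center|=12.000 > r=4); the r=11.5 cylinder at (0, 7.5) contributes a regular 24-gon of circumradius 11.5 (area = (24/2)·11.500²·sin(360°/24) = 410.75 mm²); Subtracting the remaining from the first: the first operand is absent here, so nothing remains; the cube at (10.5, 13) (footprint 24×23.5) is included at this height (area 564.00 mm²); Taking the union: only the 24×23.5 cube at (10.5, 13) is present, so the union is just that shape — area = 564.00 mm². So its area = 564.00 mm². Layer 50 is larger (564.00 vs 110.28 mm²).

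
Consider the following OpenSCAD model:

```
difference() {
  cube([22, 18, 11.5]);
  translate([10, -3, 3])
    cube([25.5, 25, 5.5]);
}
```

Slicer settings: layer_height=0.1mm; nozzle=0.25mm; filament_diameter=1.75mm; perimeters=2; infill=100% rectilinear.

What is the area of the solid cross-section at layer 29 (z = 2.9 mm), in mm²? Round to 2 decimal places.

396.00 mm²

At z = 2.9 mm: the cube is present — its section is the full 22×18 rectangle (area 396.00 mm²); the cube at (10, -3) is absent (z outside [3, 8.5]); Taking the first minus the rest: none of the subtracted shapes is present at this height, so the 22×18 cube is unchanged — area = 396.00 mm². Overall, the cross-section is a single solid region. Net area = 396.00 mm².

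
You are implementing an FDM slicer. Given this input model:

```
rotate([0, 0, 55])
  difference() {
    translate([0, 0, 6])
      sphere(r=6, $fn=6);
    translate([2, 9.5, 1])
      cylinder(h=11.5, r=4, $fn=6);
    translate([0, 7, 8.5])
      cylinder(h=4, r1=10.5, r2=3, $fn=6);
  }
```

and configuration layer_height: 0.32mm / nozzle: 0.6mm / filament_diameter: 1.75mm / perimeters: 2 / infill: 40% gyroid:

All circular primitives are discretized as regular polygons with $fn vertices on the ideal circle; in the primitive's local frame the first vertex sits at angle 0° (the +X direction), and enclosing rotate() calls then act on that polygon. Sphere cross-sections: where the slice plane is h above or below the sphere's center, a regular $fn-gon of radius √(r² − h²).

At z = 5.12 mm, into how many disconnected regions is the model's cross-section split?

1

At z = 5.12 mm: the r=6 sphere contributes a regular 6-gon of circumradius √(6²−0.88²) = 5.935; the cylinder at (2, 9.5): section is a regular 6-gon, circumradius r=4; the cone at (0, 7) is not intersected at this z (z outside [8.5, 12.5]); After the difference (first − rest): starting from the r=6 sphere, the r=4 cylinder at (2, 9.5) misses the remaining region (no effect) — 1 connected region; (rotated 55° about Z; rotation is an isometry so areas/perimeters/island counts are preserved). The result has 1 disconnected region.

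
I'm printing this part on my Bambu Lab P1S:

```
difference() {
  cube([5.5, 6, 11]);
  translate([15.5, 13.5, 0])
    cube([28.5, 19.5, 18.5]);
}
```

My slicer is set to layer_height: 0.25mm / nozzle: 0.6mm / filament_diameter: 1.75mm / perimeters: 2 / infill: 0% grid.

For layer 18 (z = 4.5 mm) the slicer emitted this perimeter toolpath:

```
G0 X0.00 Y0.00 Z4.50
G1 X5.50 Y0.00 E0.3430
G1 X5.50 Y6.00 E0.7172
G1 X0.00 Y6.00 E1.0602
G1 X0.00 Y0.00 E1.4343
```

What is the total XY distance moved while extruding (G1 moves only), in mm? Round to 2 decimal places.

Sum the Euclidean lengths of each G1 segment: total = 23.00 mm.

23.00 mm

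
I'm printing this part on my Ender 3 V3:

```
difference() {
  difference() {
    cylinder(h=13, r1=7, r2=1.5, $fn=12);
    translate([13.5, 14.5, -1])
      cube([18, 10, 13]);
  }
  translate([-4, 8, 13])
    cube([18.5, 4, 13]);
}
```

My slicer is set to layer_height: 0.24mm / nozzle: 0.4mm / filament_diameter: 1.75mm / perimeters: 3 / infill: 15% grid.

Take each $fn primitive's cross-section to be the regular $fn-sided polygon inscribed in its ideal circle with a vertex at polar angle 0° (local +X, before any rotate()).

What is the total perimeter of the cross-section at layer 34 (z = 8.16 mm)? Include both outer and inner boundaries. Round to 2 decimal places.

At z = 8.16 mm: the cone (r1=7→r2=1.5) has section circumradius 3.548 here — a regular 12-gon (perimeter = 2·12·3.548·sin(180°/12) = 22.04 mm); the cube at (13.5, 14.5) (footprint 18×10) is included at this height (perimeter 56.00 mm); After the difference (first − rest): starting from the cone, the 18×10 cube at (13.5, 14.5) misses the remaining region (no effect) — boundary = 22.04 mm; the cube at (-4, 8) does not reach this height (z outside [13, 26]); Taking the first minus the rest: none of the subtracted shapes is present at this height, so the result so far is unchanged — boundary = 22.04 mm. Overall, the cross-section is a single solid region. Total boundary length (outer) = 22.04 mm.

22.04 mm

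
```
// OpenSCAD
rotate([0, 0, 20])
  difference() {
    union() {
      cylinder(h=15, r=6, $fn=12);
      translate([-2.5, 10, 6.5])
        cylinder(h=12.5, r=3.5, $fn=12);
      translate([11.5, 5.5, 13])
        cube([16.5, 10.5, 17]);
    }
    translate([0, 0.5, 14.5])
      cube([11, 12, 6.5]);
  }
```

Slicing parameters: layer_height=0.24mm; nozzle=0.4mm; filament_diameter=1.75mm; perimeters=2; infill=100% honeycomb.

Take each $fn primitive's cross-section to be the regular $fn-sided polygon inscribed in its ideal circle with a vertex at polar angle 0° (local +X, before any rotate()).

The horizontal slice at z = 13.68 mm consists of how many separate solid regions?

3

At z = 13.68 mm: the r=6 cylinder gives a regular 12-gon of circumradius 6 (constant along its height); the r=3.5 cylinder at (-2.5, 10) gives a regular 12-gon of circumradius 3.5 (constant along its height); the cube at (11.5, 5.5) (footprint 16.5×10.5) is included at this height; Taking the union: the 3 present regions are separate (no shared area or edge), so areas and boundary lengths simply add and each stays a separate island — 3 connected regions; the cube at (0, 0.5) does not reach this height (z outside [14.5, 21]); After the difference (first − rest): none of the subtracted shapes is present at this height, so the result so far is unchanged — 3 connected regions; (rotated 20° about Z; rotation is an isometry so areas/perimeters/island counts are preserved). The result has 3 disconnected regions.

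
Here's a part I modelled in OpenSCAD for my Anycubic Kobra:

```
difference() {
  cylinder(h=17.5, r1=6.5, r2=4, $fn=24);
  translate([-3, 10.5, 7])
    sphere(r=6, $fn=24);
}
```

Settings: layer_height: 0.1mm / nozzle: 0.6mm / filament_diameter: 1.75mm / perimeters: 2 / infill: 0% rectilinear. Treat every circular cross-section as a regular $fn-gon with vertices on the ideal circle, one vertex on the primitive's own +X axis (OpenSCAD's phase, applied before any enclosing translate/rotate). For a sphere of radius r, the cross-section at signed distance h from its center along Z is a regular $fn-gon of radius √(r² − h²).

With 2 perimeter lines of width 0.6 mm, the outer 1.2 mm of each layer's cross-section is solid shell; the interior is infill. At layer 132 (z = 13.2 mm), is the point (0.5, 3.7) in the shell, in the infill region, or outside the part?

At z = 13.2 mm: the cone: at t=0.754 of its height the radius interpolates to r₁+(r₂−r₁)t = 4.614, giving a regular 24-gon of that circumradius; the sphere at (-3, 10.5) does not reach this height (|z−center|=6.200 > r=6); After the difference (first − rest): none of the subtracted shapes is present at this height, so the cone is unchanged — 1 connected region. Overall, the cross-section is a single solid region. The nearest boundary edge runs (1.19, 4.46)→(0.00, 4.61); distance from the point to it = 0.84 mm. The point is inside the cross-section, 0.84 mm from the nearest boundary — within the 1.2 mm shell band (2 × 0.6).

shell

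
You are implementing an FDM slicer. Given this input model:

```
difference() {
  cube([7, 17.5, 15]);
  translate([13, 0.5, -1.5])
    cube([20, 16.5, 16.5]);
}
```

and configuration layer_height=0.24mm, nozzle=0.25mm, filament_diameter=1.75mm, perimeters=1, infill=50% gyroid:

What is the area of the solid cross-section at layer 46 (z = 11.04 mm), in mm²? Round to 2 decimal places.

At z = 11.04 mm: the cube (footprint 7×17.5) is included at this height (area 122.50 mm²); the cube at (13, 0.5) is present — its section is the full 20×16.5 rectangle (area 330.00 mm²); Taking the first minus the rest: starting from the 7×17.5 cube (122.50 mm²), the 20×16.5 cube at (13, 0.5) misses the remaining region (no effect) — area = 122.50 mm². Overall, the cross-section is a single solid region. Net area = 122.50 mm².

122.50 mm²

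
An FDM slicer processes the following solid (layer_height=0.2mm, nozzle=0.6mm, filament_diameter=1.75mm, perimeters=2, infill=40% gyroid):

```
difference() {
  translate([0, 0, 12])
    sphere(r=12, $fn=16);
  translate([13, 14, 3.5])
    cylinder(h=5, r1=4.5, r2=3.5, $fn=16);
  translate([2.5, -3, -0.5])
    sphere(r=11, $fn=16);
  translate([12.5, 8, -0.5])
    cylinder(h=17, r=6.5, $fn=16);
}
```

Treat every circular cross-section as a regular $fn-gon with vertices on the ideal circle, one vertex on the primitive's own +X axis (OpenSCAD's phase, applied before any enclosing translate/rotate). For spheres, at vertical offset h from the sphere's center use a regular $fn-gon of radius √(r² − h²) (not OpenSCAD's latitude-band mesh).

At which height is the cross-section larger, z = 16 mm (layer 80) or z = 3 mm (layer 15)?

layer 80 (z = 16 mm)

Layer 80 (z = 16): the r=12 sphere slices to a regular 16-gon of circumradius 11.314 (√(r²−h²) with h=4 from center) (area = (16/2)·11.314²·sin(360°/16) = 391.87 mm²); the cone at (13, 14) is not intersected at this z (z outside [3.5, 8.5]); the sphere at (2.5, -3) does not reach this height (|z−center|=16.500 > r=11); the r=6.5 cylinder at (12.5, 8) gives a regular 16-gon of circumradius 6.5 (constant along its height) (area = (16/2)·6.500²·sin(360°/16) = 129.35 mm²); Taking the first minus the rest: starting from the r=12 sphere (391.87 mm²), the r=6.5 cylinder at (12.5, 8) partially overlaps it — only the 16.73 mm² overlap (of its 129.35 mm²) is removed, clipping the outline — area = 375.14 mm². So its area = 375.14 mm². Layer 15 (z = 3): the sphere: section is a regular 16-gon, circumradius = √(r²−h²) = √(12²−9²) = 7.937 (area = (16/2)·7.937²·sin(360°/16) = 192.87 mm²); the cone at (13, 14) does not reach this height (z outside [3.5, 8.5]); the r=11 sphere at (2.5, -3) slices to a regular 16-gon of circumradius 10.428 (√(r²−h²) with h=3.5 from center) (area = (16/2)·10.428²·sin(360°/16) = 332.93 mm²); the cylinder at (12.5, 8): section is a regular 16-gon, circumradius r=6.5 (area = (16/2)·6.500²·sin(360°/16) = 129.35 mm²); Taking the first minus the rest: starting from the r=12 sphere (192.87 mm²), the r=11 sphere at (2.5, -3) partially overlaps it — only the 177.81 mm² overlap (of its 332.93 mm²) is removed, clipping the outline; the r=6.5 cylinder at (12.5, 8) misses the remaining region (no effect) — area = 15.06 mm². So its area = 15.06 mm². Layer 80 is larger (375.14 vs 15.06 mm²).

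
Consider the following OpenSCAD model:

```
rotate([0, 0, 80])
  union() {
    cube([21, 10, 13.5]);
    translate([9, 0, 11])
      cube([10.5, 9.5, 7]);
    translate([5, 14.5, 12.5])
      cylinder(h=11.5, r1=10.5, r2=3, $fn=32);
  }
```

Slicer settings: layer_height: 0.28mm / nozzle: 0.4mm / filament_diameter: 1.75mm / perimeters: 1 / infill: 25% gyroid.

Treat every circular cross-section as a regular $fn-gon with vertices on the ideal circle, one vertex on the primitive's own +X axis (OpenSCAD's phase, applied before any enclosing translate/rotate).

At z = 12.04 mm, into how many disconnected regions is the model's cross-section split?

At z = 12.04 mm: the 21×10 cube contributes its full rectangle; the cube at (9, 0) (footprint 10.5×9.5) is included at this height; the cone at (5, 14.5) does not reach this height (z outside [12.5, 24]); Combining (union): the 10.5×9.5 cube at (9, 0) lies entirely inside the 21×10 cube, so the union is just the 21×10 cube — 1 connected region; (rotated 80° about Z; rotation is an isometry so areas/perimeters/island counts are preserved). The result has 1 disconnected region.

1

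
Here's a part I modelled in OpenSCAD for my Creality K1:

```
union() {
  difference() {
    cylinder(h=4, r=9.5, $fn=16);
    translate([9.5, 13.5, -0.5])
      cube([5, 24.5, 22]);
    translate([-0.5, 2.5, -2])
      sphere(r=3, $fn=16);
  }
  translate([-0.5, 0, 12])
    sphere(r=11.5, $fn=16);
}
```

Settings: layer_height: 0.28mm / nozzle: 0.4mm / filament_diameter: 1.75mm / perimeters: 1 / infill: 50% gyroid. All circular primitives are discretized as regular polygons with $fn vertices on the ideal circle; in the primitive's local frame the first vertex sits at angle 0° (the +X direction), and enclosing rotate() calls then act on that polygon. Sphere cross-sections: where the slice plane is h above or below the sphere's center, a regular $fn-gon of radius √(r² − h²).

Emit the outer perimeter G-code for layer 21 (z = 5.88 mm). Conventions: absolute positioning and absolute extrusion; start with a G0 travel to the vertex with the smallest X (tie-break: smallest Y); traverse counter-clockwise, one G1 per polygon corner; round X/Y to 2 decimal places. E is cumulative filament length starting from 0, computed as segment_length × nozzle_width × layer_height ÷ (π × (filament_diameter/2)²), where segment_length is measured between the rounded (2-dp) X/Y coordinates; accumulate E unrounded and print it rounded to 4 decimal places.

At z = 5.88 mm: the cylinder does not reach this height (z outside [0, 4]); the 5×24.5 cube at (9.5, 13.5) contributes its full rectangle; the sphere at (-0.5, 2.5) does not reach this height (|z−center|=7.880 > r=3); Subtracting the remaining from the first: the first operand is absent here, so nothing remains; the r=11.5 sphere at (-0.5, 0) contributes a regular 16-gon of circumradius √(11.5²−6.12²) = 9.736; Combining (union): only the r=11.5 sphere at (-0.5, 0) is present, so the union is just that shape — 1 connected region. The outline is a single polygon with 16 vertices. Extrusion per mm of travel: 0.4 × 0.28 / (π × 0.875²) = 0.046564. Accumulating E over each segment gives final E = 2.8310.

G0 X-10.24 Y0.00 Z5.88
G1 X-9.50 Y-3.73 E0.1771
G1 X-7.38 Y-6.88 E0.3539
G1 X-4.23 Y-9.00 E0.5307
G1 X-0.50 Y-9.74 E0.7077
G1 X3.23 Y-9.00 E0.8848
G1 X6.38 Y-6.88 E1.0616
G1 X8.50 Y-3.73 E1.2384
G1 X9.24 Y0.00 E1.4155
G1 X8.50 Y3.73 E1.5926
G1 X6.38 Y6.88 E1.7694
G1 X3.23 Y9.00 E1.9462
G1 X-0.50 Y9.74 E2.1232
G1 X-4.23 Y9.00 E2.3003
G1 X-7.38 Y6.88 E2.4771
G1 X-9.50 Y3.73 E2.6539
G1 X-10.24 Y0.00 E2.8310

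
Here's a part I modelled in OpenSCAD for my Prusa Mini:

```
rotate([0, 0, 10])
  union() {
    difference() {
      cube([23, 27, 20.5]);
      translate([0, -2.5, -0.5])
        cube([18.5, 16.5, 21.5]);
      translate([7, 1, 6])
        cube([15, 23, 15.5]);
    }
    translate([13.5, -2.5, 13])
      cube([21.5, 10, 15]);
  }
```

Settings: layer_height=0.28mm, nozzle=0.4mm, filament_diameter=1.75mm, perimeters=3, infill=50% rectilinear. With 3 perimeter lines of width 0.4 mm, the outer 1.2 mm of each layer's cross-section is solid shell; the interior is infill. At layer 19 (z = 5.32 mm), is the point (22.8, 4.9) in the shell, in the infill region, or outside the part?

outside

At z = 5.32 mm: the 23×27 cube contributes its full rectangle; the cube at (0, -2.5) is present — its section is the full 18.5×16.5 rectangle; the cube at (7, 1) does not reach this height (z outside [6, 21.5]); Subtracting the remaining from the first: starting from the 23×27 cube, the 18.5×16.5 cube at (0, -2.5) partially overlaps it — only the 259.00 mm² overlap (of its 305.25 mm²) is removed, clipping the outline — 1 connected region; the cube at (13.5, -2.5) is absent (z outside [13, 28]); Taking the union: only that combined region is present, so the union is just that shape — 1 connected region; (rotated 10° about Z; rotation is an isometry so areas/perimeters/island counts are preserved). Overall, the cross-section is a single solid region. Undo the 10° rotation: the query point maps to (23.304, 0.866) in the un-rotated model frame. The nearest boundary edge runs (23.00, 27.00)→(23.00, 0.00); distance from the point to it = 0.30 mm. The point is not inside any of the regions above, so it lies outside the cross-section (0.30 mm from the nearest boundary).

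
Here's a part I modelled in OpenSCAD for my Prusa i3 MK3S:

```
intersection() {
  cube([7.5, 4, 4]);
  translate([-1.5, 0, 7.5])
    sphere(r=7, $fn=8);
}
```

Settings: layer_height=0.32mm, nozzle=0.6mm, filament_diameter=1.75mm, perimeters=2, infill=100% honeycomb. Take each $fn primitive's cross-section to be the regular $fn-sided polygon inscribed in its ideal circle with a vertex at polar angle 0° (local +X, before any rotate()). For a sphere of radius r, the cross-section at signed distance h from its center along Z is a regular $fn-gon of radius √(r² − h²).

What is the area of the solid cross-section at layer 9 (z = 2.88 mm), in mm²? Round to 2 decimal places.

At z = 2.88 mm: the 7.5×4 cube contributes its full rectangle (area 30.00 mm²); the sphere at (-1.5, 0): section is a regular 8-gon, circumradius = √(r²−h²) = √(7²−4.62²) = 5.259 (area = (8/2)·5.259²·sin(360°/8) = 78.22 mm²); Keeping only the common overlap: the r=7 sphere at (-1.5, 0) partially overlaps the 7.5×4 cube; clipping to the common part keeps 11.64 mm² — area = 11.64 mm². Overall, the cross-section is a single solid region. Net area = 11.64 mm².

11.64 mm²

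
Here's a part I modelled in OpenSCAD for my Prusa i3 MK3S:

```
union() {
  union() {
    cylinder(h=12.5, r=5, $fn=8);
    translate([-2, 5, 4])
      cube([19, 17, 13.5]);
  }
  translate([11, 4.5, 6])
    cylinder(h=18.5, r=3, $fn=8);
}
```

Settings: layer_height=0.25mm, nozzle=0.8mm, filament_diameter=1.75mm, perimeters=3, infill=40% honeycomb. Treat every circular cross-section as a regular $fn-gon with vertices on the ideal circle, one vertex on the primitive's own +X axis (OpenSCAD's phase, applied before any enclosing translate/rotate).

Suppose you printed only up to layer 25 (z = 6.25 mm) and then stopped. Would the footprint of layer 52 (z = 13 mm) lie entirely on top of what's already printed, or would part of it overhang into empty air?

entirely on top

Compare the two slices. At z = 6.25: the r=5 cylinder contributes a regular 8-gon of circumradius 5 (area = (8/2)·5.000²·sin(360°/8) = 70.71 mm²); the cube at (-2, 5) (footprint 19×17) is included at this height (area 323.00 mm²); Merging all regions: the 2 present regions are separate (no shared area or edge), so areas and boundary lengths simply add and each stays a separate island — area = 393.71 mm²; the cylinder at (11, 4.5): section is a regular 8-gon, circumradius r=3 (area = (8/2)·3.000²·sin(360°/8) = 25.46 mm²); Taking the union: the regions partially overlap — summed areas 419.17 mm² minus the doubly-counted overlap 9.83 mm² gives 409.34 mm² — area = 409.34 mm². At z = 13: the cylinder is not intersected at this z (z outside [0, 12.5]); the cube at (-2, 5) (footprint 19×17) is included at this height (area 323.00 mm²); Taking the union: only the 19×17 cube at (-2, 5) is present, so the union is just that shape — area = 323.00 mm²; the r=3 cylinder at (11, 4.5) contributes a regular 8-gon of circumradius 3 (area = (8/2)·3.000²·sin(360°/8) = 25.46 mm²); Taking the union: the regions partially overlap — summed areas 348.46 mm² minus the doubly-counted overlap 9.83 mm² gives 338.62 mm² — area = 338.62 mm². Checking containment: the cross-section at z = 13 is a subset of the cross-section at z = 6.25.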